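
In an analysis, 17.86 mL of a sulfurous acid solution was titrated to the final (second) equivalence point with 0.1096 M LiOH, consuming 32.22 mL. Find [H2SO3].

n(LiOH) = 0.1096 x 0.03222 = 0.003531 mol.
At the final (second) equivalence point, 2 mol OH^- react per mol H2SO3, so n(H2SO3) = 0.003531 / 2 = 0.001766 mol.
[H2SO3] = 0.001766 / 0.01786 L = 0.0989 M.

0.0989 M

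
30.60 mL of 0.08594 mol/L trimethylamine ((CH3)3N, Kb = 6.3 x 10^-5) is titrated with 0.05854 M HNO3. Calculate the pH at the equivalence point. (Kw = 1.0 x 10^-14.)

5.63

n((CH3)3N) = 0.08594 x 0.03060 = 0.002630 mol; V(HNO3) at equivalence = 0.002630/0.05854 = 0.04492 L.
At equivalence the base is fully converted to (CH3)3NH+; total volume = 0.07552 L, so [(CH3)3NH+] = 0.002630/0.07552 = 0.03482 M.
Ka((CH3)3NH+) = Kw/Kb = 1.0e-14 / 6.3 x 10^-5 = 1.59e-10.
[H^+] = sqrt(Ka x [(CH3)3NH+]) = sqrt(1.59e-10 x 0.03482) = 2.35e-6 M.
pH = -log(2.35e-6) = 5.63.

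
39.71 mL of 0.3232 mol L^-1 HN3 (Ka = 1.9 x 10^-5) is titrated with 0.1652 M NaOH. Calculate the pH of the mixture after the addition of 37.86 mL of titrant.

4.70

Initial n(HN3) = 0.3232 x 0.03971 = 0.01283 mol.
n(NaOH) added = 0.1652 x 0.03786 = 0.006254 mol, converting that many moles of HN3 to N3-.
Remaining n(HN3) = 0.006580 mol; n(N3-) = 0.006254 mol.
By Henderson-Hasselbalch, pH = pKa + log([A^-]/[HA]) = 4.72 + log(0.006254/0.006580) = 4.72 + (-0.02) = 4.70.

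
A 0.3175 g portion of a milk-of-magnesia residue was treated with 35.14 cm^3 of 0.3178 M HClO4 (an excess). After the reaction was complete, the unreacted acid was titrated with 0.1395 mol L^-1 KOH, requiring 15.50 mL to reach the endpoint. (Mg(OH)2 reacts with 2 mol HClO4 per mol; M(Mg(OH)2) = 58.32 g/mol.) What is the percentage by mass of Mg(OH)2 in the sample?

82.7%

Total n(HClO4) added = 0.3178 x 0.03514 = 0.01117 mol.
n(KOH) used = 0.1395 x 0.01550 = 0.002162 mol, which equals the excess n(HClO4).
So n(HClO4) consumed by the sample = 0.01117 - 0.002162 = 0.009005 mol.
n(Mg(OH)2) = 0.009005 / 2 = 0.004503 mol.
mass Mg(OH)2 = 0.004503 x 58.32 = 0.2626 g, so %Mg(OH)2 = 0.2626/0.3175 x 100 = 82.7%.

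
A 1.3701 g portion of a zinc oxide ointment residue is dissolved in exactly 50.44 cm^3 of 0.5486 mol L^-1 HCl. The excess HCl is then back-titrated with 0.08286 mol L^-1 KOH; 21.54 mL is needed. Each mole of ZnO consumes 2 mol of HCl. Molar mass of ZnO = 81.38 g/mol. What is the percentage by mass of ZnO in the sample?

Total n(HCl) added = 0.5486 x 0.05044 = 0.02767 mol.
n(KOH) used = 0.08286 x 0.02154 = 0.001785 mol, which equals the excess n(HCl).
So n(HCl) consumed by the sample = 0.02767 - 0.001785 = 0.02589 mol.
n(ZnO) = 0.02589 / 2 = 0.01294 mol.
mass ZnO = 0.01294 x 81.38 = 1.053 g, so %ZnO = 1.053/1.3701 x 100 = 76.9%.

76.9%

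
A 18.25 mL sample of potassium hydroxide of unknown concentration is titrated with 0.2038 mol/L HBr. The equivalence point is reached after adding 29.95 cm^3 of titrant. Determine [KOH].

0.334 M

n(HBr) delivered = 0.2038 x 0.02995 = 0.006104 mol.
For a 1:1 reaction, n(KOH) = 0.006104 mol.
[KOH] = 0.006104 mol / 0.01825 L = 0.334 M.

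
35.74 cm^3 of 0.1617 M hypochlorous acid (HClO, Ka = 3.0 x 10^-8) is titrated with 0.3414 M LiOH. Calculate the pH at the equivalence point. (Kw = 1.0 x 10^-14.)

n(HClO) = 0.1617 x 0.03574 = 0.005779 mol; V(LiOH) at equivalence = 0.005779/0.3414 = 0.01693 L.
At equivalence all the acid is converted to ClO-; total volume = 0.03574 + 0.01693 = 0.05267 L, so [ClO-] = 0.005779/0.05267 = 0.1097 M.
Kb = Kw/Ka = 1.0e-14 / 3.0 x 10^-8 = 3.33e-7.
[OH^-] = sqrt(Kb x [ClO-]) = sqrt(3.33e-7 x 0.1097) = 0.000191 M.
pOH = 3.72, so pH = 14.00 - 3.72 = 10.28.

10.28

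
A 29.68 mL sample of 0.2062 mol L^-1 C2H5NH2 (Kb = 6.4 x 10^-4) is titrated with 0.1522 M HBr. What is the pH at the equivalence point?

5.93

n(C2H5NH2) = 0.2062 x 0.02968 = 0.006120 mol; V(HBr) at equivalence = 0.006120/0.1522 = 0.04021 L.
At equivalence the base is fully converted to C2H5NH3+; total volume = 0.06989 L, so [C2H5NH3+] = 0.006120/0.06989 = 0.08757 M.
Ka(C2H5NH3+) = Kw/Kb = 1.0e-14 / 6.4 x 10^-4 = 1.56e-11.
[H^+] = sqrt(Ka x [C2H5NH3+]) = sqrt(1.56e-11 x 0.08757) = 1.17e-6 M.
pH = -log(1.17e-6) = 5.93.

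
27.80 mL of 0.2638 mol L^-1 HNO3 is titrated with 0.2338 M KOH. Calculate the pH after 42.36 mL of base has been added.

n(acid) = 0.2638 x 0.02780 = 0.007334 mol; n(KOH) added = 0.2338 x 0.04236 = 0.009904 mol.
Base is in excess by 0.009904 - 0.007334 = 0.002570 mol in a total volume of 0.07016 L.
[OH^-] = 0.002570/0.07016 = 0.03663 M, so pOH = 1.44 and pH = 14.00 - 1.44 = 12.56.

12.56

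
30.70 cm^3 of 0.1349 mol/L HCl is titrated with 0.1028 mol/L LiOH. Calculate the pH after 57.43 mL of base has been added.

12.30

n(acid) = 0.1349 x 0.03070 = 0.004141 mol; n(LiOH) added = 0.1028 x 0.05743 = 0.005904 mol.
Base is in excess by 0.005904 - 0.004141 = 0.001762 mol in a total volume of 0.08813 L.
[OH^-] = 0.001762/0.08813 = 0.02000 M, so pOH = 1.70 and pH = 14.00 - 1.70 = 12.30.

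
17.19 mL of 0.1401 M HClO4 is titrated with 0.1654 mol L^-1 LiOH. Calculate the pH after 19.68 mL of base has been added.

n(acid) = 0.1401 x 0.01719 = 0.002408 mol; n(LiOH) added = 0.1654 x 0.01968 = 0.003255 mol.
Base is in excess by 0.003255 - 0.002408 = 0.0008468 mol in a total volume of 0.03687 L.
[OH^-] = 0.0008468/0.03687 = 0.02297 M, so pOH = 1.64 and pH = 14.00 - 1.64 = 12.36.

12.36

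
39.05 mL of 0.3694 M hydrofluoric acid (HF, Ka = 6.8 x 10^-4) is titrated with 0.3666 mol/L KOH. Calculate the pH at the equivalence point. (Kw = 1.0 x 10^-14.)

8.22

n(HF) = 0.3694 x 0.03905 = 0.01443 mol; V(KOH) at equivalence = 0.01443/0.3666 = 0.03935 L.
At equivalence all the acid is converted to F-; total volume = 0.03905 + 0.03935 = 0.07840 L, so [F-] = 0.01443/0.07840 = 0.1840 M.
Kb = Kw/Ka = 1.0e-14 / 6.8 x 10^-4 = 1.47e-11.
[OH^-] = sqrt(Kb x [F-]) = sqrt(1.47e-11 x 0.1840) = 1.64e-6 M.
pOH = 5.78, so pH = 14.00 - 5.78 = 8.22.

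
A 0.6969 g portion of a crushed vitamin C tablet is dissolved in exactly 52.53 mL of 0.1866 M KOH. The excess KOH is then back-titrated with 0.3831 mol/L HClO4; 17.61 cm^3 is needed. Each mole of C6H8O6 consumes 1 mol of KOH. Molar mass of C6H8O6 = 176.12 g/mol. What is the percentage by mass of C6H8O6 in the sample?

Total n(KOH) added = 0.1866 x 0.05253 = 0.009802 mol.
n(HClO4) used = 0.3831 x 0.01761 = 0.006746 mol, which equals the excess n(KOH).
So n(KOH) consumed by the sample = 0.009802 - 0.006746 = 0.003056 mol.
n(C6H8O6) = 0.003056 / 1 = 0.003056 mol.
mass C6H8O6 = 0.003056 x 176.12 = 0.5382 g, so %C6H8O6 = 0.5382/0.6969 x 100 = 77.2%.

77.2%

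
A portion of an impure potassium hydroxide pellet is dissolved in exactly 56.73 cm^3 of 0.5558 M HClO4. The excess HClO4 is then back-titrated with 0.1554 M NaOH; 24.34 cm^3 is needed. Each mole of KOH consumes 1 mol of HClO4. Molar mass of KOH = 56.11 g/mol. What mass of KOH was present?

1.56 g

Total n(HClO4) added = 0.5558 x 0.05673 = 0.03153 mol.
n(NaOH) used = 0.1554 x 0.02434 = 0.003782 mol, which equals the excess n(HClO4).
So n(HClO4) consumed by the sample = 0.03153 - 0.003782 = 0.02775 mol.
n(KOH) = 0.02775 / 1 = 0.02775 mol.
mass = 0.02775 mol x 56.11 g/mol = 1.56 g.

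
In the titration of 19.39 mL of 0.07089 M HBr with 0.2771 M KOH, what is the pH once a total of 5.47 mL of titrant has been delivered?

11.75

n(acid) = 0.07089 x 0.01939 = 0.001375 mol; n(KOH) added = 0.2771 x 0.005470 = 0.001516 mol.
Base is in excess by 0.001516 - 0.001375 = 0.0001412 mol in a total volume of 0.02486 L.
[OH^-] = 0.0001412/0.02486 = 0.005679 M, so pOH = 2.25 and pH = 14.00 - 2.25 = 11.75.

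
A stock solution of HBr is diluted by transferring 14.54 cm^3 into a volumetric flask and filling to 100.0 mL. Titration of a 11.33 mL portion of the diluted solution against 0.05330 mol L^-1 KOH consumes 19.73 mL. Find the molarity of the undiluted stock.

n(KOH) = 0.05330 x 0.01973 = 0.001052 mol.
n(HBr) in the aliquot = 0.001052 mol.
[diluted HBr] = 0.001052 / 0.01133 = 0.09282 M.
Dilution factor = 100.0/14.54 = 6.878, so [stock] = 0.09282 x 6.878 = 0.638 M.

0.638 M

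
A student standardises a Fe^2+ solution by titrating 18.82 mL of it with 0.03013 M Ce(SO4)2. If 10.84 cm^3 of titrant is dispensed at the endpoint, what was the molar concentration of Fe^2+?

n(Ce(SO4)2) = 0.03013 x 0.01084 = 0.0003266 mol.
From the balanced equation, 1 mol Ce(SO4)2 reacts with 1 mol Fe^2+, so n(Fe^2+) = 0.0003266 x 1/1 = 0.0003266 mol.
[Fe^2+] = 0.0003266 / 0.01882 L = 0.0174 M.

0.0174 M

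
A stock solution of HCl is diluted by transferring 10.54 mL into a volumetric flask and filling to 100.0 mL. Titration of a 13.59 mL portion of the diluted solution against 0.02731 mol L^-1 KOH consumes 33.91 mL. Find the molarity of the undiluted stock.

0.647 M

n(KOH) = 0.02731 x 0.03391 = 0.0009261 mol.
n(HCl) in the aliquot = 0.0009261 mol.
[diluted HCl] = 0.0009261 / 0.01359 = 0.06814 M.
Dilution factor = 100.0/10.54 = 9.488, so [stock] = 0.06814 x 9.488 = 0.647 M.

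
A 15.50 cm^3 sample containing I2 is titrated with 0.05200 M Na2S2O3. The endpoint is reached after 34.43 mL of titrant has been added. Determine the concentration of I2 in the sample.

n(Na2S2O3) = 0.05200 x 0.03443 = 0.001790 mol.
From the balanced equation, 2 mol Na2S2O3 reacts with 1 mol I2, so n(I2) = 0.001790 x 1/2 = 0.0008952 mol.
[I2] = 0.0008952 / 0.01550 L = 0.0578 M.

0.0578 M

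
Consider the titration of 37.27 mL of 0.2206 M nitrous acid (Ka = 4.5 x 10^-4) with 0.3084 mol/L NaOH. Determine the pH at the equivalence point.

n(HNO2) = 0.2206 x 0.03727 = 0.008222 mol; V(NaOH) at equivalence = 0.008222/0.3084 = 0.02666 L.
At equivalence all the acid is converted to NO2-; total volume = 0.03727 + 0.02666 = 0.06393 L, so [NO2-] = 0.008222/0.06393 = 0.1286 M.
Kb = Kw/Ka = 1.0e-14 / 4.5 x 10^-4 = 2.22e-11.
[OH^-] = sqrt(Kb x [NO2-]) = sqrt(2.22e-11 x 0.1286) = 1.69e-6 M.
pOH = 5.77, so pH = 14.00 - 5.77 = 8.23.

8.23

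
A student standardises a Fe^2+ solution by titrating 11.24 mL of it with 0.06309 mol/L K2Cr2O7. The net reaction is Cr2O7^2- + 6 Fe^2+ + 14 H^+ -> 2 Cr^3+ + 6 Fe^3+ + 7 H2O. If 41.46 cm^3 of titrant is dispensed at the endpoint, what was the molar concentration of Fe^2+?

n(K2Cr2O7) = 0.06309 x 0.04146 = 0.002616 mol.
From the balanced equation, 1 mol K2Cr2O7 reacts with 6 mol Fe^2+, so n(Fe^2+) = 0.002616 x 6/1 = 0.01569 mol.
[Fe^2+] = 0.01569 / 0.01124 L = 1.40 M.

1.40 M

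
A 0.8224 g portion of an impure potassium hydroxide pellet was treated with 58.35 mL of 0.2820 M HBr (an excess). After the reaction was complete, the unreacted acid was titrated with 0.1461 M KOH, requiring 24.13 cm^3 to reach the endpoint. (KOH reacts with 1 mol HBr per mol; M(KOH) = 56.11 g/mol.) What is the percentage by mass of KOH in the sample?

Total n(HBr) added = 0.2820 x 0.05835 = 0.01645 mol.
n(KOH) used = 0.1461 x 0.02413 = 0.003525 mol, which equals the excess n(HBr).
So n(HBr) consumed by the sample = 0.01645 - 0.003525 = 0.01293 mol.
n(KOH) = 0.01293 / 1 = 0.01293 mol.
mass KOH = 0.01293 x 56.11 = 0.7255 g, so %KOH = 0.7255/0.8224 x 100 = 88.2%.

88.2%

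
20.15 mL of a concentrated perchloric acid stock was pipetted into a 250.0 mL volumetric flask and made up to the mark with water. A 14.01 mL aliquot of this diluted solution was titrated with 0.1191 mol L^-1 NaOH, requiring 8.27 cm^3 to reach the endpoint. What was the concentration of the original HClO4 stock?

0.872 M

n(NaOH) = 0.1191 x 0.008270 = 0.0009850 mol.
n(HClO4) in the aliquot = 0.0009850 mol.
[diluted HClO4] = 0.0009850 / 0.01401 = 0.07030 M.
Dilution factor = 250.0/20.15 = 12.41, so [stock] = 0.07030 x 12.41 = 0.872 M.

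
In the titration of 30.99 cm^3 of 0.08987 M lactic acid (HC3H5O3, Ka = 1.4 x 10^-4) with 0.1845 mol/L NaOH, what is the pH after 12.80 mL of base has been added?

Initial n(HC3H5O3) = 0.08987 x 0.03099 = 0.002785 mol.
n(NaOH) added = 0.1845 x 0.01280 = 0.002362 mol, converting that many moles of HC3H5O3 to C3H5O3-.
Remaining n(HC3H5O3) = 0.0004235 mol; n(C3H5O3-) = 0.002362 mol.
By Henderson-Hasselbalch, pH = pKa + log([A^-]/[HA]) = 3.85 + log(0.002362/0.0004235) = 3.85 + (+0.75) = 4.60.

4.60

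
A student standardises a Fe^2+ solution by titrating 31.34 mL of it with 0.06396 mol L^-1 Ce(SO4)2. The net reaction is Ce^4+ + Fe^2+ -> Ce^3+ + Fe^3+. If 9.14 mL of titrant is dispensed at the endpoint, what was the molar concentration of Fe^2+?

0.0187 M

n(Ce(SO4)2) = 0.06396 x 0.009140 = 0.0005846 mol.
From the balanced equation, 1 mol Ce(SO4)2 reacts with 1 mol Fe^2+, so n(Fe^2+) = 0.0005846 x 1/1 = 0.0005846 mol.
[Fe^2+] = 0.0005846 / 0.03134 L = 0.0187 M.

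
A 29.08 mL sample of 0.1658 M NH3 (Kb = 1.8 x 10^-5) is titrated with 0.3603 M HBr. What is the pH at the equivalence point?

5.10

n(NH3) = 0.1658 x 0.02908 = 0.004821 mol; V(HBr) at equivalence = 0.004821/0.3603 = 0.01338 L.
At equivalence the base is fully converted to NH4+; total volume = 0.04246 L, so [NH4+] = 0.004821/0.04246 = 0.1135 M.
Ka(NH4+) = Kw/Kb = 1.0e-14 / 1.8 x 10^-5 = 5.56e-10.
[H^+] = sqrt(Ka x [NH4+]) = sqrt(5.56e-10 x 0.1135) = 7.94e-6 M.
pH = -log(7.94e-6) = 5.10.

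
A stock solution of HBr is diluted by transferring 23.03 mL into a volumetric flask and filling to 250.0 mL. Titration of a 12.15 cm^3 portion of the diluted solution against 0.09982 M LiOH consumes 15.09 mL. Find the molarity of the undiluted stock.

1.35 M

n(LiOH) = 0.09982 x 0.01509 = 0.001506 mol.
n(HBr) in the aliquot = 0.001506 mol.
[diluted HBr] = 0.001506 / 0.01215 = 0.1240 M.
Dilution factor = 250.0/23.03 = 10.86, so [stock] = 0.1240 x 10.86 = 1.35 M.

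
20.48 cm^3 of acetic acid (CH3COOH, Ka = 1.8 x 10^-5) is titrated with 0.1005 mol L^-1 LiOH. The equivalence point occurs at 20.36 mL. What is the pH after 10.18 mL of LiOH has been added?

4.74

10.18 mL is exactly half the equivalence volume (20.36/2), i.e. the half-equivalence point.
There, n(HA) = n(A^-), so pH = pKa = -log(1.8 x 10^-5) = 4.74.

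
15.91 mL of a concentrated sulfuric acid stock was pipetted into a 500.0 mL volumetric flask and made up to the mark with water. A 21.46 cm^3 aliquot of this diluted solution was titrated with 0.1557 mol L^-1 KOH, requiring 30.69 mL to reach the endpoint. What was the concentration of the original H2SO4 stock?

n(KOH) = 0.1557 x 0.03069 = 0.004778 mol.
n(H2SO4) in the aliquot = 0.004778 x 1/2 = 0.002389 mol.
[diluted H2SO4] = 0.002389 / 0.02146 = 0.1113 M.
Dilution factor = 500.0/15.91 = 31.43, so [stock] = 0.1113 x 31.43 = 3.50 M.

3.50 M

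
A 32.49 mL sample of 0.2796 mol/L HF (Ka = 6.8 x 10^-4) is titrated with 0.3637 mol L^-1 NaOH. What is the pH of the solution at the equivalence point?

8.18

n(HF) = 0.2796 x 0.03249 = 0.009084 mol; V(NaOH) at equivalence = 0.009084/0.3637 = 0.02498 L.
At equivalence all the acid is converted to F-; total volume = 0.03249 + 0.02498 = 0.05747 L, so [F-] = 0.009084/0.05747 = 0.1581 M.
Kb = Kw/Ka = 1.0e-14 / 6.8 x 10^-4 = 1.47e-11.
[OH^-] = sqrt(Kb x [F-]) = sqrt(1.47e-11 x 0.1581) = 1.52e-6 M.
pOH = 5.82, so pH = 14.00 - 5.82 = 8.18.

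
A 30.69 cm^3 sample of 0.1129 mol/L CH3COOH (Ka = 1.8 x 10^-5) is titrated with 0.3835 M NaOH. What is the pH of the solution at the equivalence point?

n(CH3COOH) = 0.1129 x 0.03069 = 0.003465 mol; V(NaOH) at equivalence = 0.003465/0.3835 = 0.009035 L.
At equivalence all the acid is converted to CH3COO-; total volume = 0.03069 + 0.009035 = 0.03972 L, so [CH3COO-] = 0.003465/0.03972 = 0.08722 M.
Kb = Kw/Ka = 1.0e-14 / 1.8 x 10^-5 = 5.56e-10.
[OH^-] = sqrt(Kb x [CH3COO-]) = sqrt(5.56e-10 x 0.08722) = 6.96e-6 M.
pOH = 5.16, so pH = 14.00 - 5.16 = 8.84.

8.84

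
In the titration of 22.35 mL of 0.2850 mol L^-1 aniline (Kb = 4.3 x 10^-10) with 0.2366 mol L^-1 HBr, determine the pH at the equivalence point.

2.76

n(C6H5NH2) = 0.2850 x 0.02235 = 0.006370 mol; V(HBr) at equivalence = 0.006370/0.2366 = 0.02692 L.
At equivalence the base is fully converted to C6H5NH3+; total volume = 0.04927 L, so [C6H5NH3+] = 0.006370/0.04927 = 0.1293 M.
Ka(C6H5NH3+) = Kw/Kb = 1.0e-14 / 4.3 x 10^-10 = 2.33e-5.
[H^+] = sqrt(Ka x [C6H5NH3+]) = sqrt(2.33e-5 x 0.1293) = 0.00173 M.
pH = -log(0.00173) = 2.76.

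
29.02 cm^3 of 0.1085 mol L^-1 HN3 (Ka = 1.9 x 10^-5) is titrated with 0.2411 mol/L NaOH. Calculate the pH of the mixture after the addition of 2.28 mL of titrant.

4.05

Initial n(HN3) = 0.1085 x 0.02902 = 0.003149 mol.
n(NaOH) added = 0.2411 x 0.002280 = 0.0005497 mol, converting that many moles of HN3 to N3-.
Remaining n(HN3) = 0.002599 mol; n(N3-) = 0.0005497 mol.
By Henderson-Hasselbalch, pH = pKa + log([A^-]/[HA]) = 4.72 + log(0.0005497/0.002599) = 4.72 + (-0.67) = 4.05.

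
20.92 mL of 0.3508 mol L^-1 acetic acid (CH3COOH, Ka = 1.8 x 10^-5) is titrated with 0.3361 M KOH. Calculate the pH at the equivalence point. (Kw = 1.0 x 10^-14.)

8.99

n(CH3COOH) = 0.3508 x 0.02092 = 0.007339 mol; V(KOH) at equivalence = 0.007339/0.3361 = 0.02183 L.
At equivalence all the acid is converted to CH3COO-; total volume = 0.02092 + 0.02183 = 0.04275 L, so [CH3COO-] = 0.007339/0.04275 = 0.1716 M.
Kb = Kw/Ka = 1.0e-14 / 1.8 x 10^-5 = 5.56e-10.
[OH^-] = sqrt(Kb x [CH3COO-]) = sqrt(5.56e-10 x 0.1716) = 9.77e-6 M.
pOH = 5.01, so pH = 14.00 - 5.01 = 8.99.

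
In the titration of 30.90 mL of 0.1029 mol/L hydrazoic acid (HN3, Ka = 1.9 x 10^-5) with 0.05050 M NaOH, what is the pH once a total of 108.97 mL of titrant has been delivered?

12.22

n(acid) = 0.1029 x 0.03090 = 0.003180 mol; n(NaOH) added = 0.05050 x 0.1090 = 0.005503 mol.
Base is in excess by 0.005503 - 0.003180 = 0.002323 mol in a total volume of 0.1399 L.
[OH^-] = 0.002323/0.1399 = 0.01661 M, so pOH = 1.78 and pH = 14.00 - 1.78 = 12.22.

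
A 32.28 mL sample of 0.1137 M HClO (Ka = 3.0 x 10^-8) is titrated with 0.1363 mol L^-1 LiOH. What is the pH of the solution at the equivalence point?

n(HClO) = 0.1137 x 0.03228 = 0.003670 mol; V(LiOH) at equivalence = 0.003670/0.1363 = 0.02693 L.
At equivalence all the acid is converted to ClO-; total volume = 0.03228 + 0.02693 = 0.05921 L, so [ClO-] = 0.003670/0.05921 = 0.06199 M.
Kb = Kw/Ka = 1.0e-14 / 3.0 x 10^-8 = 3.33e-7.
[OH^-] = sqrt(Kb x [ClO-]) = sqrt(3.33e-7 x 0.06199) = 0.000144 M.
pOH = 3.84, so pH = 14.00 - 3.84 = 10.16.

10.16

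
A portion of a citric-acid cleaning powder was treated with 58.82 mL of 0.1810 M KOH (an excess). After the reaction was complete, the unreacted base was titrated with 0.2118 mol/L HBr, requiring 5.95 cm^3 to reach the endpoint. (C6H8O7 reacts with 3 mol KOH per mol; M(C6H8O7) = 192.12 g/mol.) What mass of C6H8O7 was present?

Total n(KOH) added = 0.1810 x 0.05882 = 0.01065 mol.
n(HBr) used = 0.2118 x 0.005950 = 0.001260 mol, which equals the excess n(KOH).
So n(KOH) consumed by the sample = 0.01065 - 0.001260 = 0.009386 mol.
n(C6H8O7) = 0.009386 / 3 = 0.003129 mol.
mass = 0.003129 mol x 192.12 g/mol = 0.601 g.

0.601 g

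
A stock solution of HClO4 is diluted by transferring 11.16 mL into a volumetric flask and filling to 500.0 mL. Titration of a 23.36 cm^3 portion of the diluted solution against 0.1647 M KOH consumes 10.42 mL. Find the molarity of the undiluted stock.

3.29 M

n(KOH) = 0.1647 x 0.01042 = 0.001716 mol.
n(HClO4) in the aliquot = 0.001716 mol.
[diluted HClO4] = 0.001716 / 0.02336 = 0.07347 M.
Dilution factor = 500.0/11.16 = 44.80, so [stock] = 0.07347 x 44.80 = 3.29 M.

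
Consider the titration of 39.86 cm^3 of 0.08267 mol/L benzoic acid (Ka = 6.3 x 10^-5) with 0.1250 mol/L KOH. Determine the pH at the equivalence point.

n(C6H5COOH) = 0.08267 x 0.03986 = 0.003295 mol; V(KOH) at equivalence = 0.003295/0.1250 = 0.02636 L.
At equivalence all the acid is converted to C6H5COO-; total volume = 0.03986 + 0.02636 = 0.06622 L, so [C6H5COO-] = 0.003295/0.06622 = 0.04976 M.
Kb = Kw/Ka = 1.0e-14 / 6.3 x 10^-5 = 1.59e-10.
[OH^-] = sqrt(Kb x [C6H5COO-]) = sqrt(1.59e-10 x 0.04976) = 2.81e-6 M.
pOH = 5.55, so pH = 14.00 - 5.55 = 8.45.

8.45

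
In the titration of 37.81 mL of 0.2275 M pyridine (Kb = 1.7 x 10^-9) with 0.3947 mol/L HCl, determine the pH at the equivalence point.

3.04

n(C5H5N) = 0.2275 x 0.03781 = 0.008602 mol; V(HCl) at equivalence = 0.008602/0.3947 = 0.02179 L.
At equivalence the base is fully converted to C5H5NH+; total volume = 0.05960 L, so [C5H5NH+] = 0.008602/0.05960 = 0.1443 M.
Ka(C5H5NH+) = Kw/Kb = 1.0e-14 / 1.7 x 10^-9 = 5.88e-6.
[H^+] = sqrt(Ka x [C5H5NH+]) = sqrt(5.88e-6 x 0.1443) = 0.000921 M.
pH = -log(0.000921) = 3.04.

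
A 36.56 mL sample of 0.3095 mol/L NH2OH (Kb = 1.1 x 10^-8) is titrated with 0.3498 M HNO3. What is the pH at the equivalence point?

3.41

n(NH2OH) = 0.3095 x 0.03656 = 0.01132 mol; V(HNO3) at equivalence = 0.01132/0.3498 = 0.03235 L.
At equivalence the base is fully converted to NH3OH+; total volume = 0.06891 L, so [NH3OH+] = 0.01132/0.06891 = 0.1642 M.
Ka(NH3OH+) = Kw/Kb = 1.0e-14 / 1.1 x 10^-8 = 9.09e-7.
[H^+] = sqrt(Ka x [NH3OH+]) = sqrt(9.09e-7 x 0.1642) = 0.000386 M.
pH = -log(0.000386) = 3.41.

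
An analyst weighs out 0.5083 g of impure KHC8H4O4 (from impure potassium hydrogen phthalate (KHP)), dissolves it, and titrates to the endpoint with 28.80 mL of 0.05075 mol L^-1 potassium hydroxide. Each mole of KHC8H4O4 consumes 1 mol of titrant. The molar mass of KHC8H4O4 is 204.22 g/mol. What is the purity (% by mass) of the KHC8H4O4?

58.7%

n(KOH) = 0.05075 x 0.02880 = 0.001462 mol.
n(KHC8H4O4) = 0.001462 / 1 = 0.001462 mol.
mass of KHC8H4O4 = 0.001462 x 204.22 = 0.2985 g.
% purity = 0.2985 / 0.5083 x 100 = 58.7%.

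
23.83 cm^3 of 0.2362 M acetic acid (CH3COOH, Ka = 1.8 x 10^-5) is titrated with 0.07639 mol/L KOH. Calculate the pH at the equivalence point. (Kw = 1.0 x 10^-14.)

n(CH3COOH) = 0.2362 x 0.02383 = 0.005629 mol; V(KOH) at equivalence = 0.005629/0.07639 = 0.07368 L.
At equivalence all the acid is converted to CH3COO-; total volume = 0.02383 + 0.07368 = 0.09751 L, so [CH3COO-] = 0.005629/0.09751 = 0.05772 M.
Kb = Kw/Ka = 1.0e-14 / 1.8 x 10^-5 = 5.56e-10.
[OH^-] = sqrt(Kb x [CH3COO-]) = sqrt(5.56e-10 x 0.05772) = 5.66e-6 M.
pOH = 5.25, so pH = 14.00 - 5.25 = 8.75.

8.75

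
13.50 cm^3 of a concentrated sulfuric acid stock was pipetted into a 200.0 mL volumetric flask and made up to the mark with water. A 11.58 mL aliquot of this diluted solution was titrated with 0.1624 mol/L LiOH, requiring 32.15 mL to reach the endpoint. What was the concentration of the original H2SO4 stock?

3.34 M

n(LiOH) = 0.1624 x 0.03215 = 0.005221 mol.
n(H2SO4) in the aliquot = 0.005221 x 1/2 = 0.002611 mol.
[diluted H2SO4] = 0.002611 / 0.01158 = 0.2254 M.
Dilution factor = 200.0/13.50 = 14.81, so [stock] = 0.2254 x 14.81 = 3.34 M.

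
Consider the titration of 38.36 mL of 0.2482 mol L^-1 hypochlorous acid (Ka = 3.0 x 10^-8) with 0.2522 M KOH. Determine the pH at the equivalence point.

10.31

n(HClO) = 0.2482 x 0.03836 = 0.009521 mol; V(KOH) at equivalence = 0.009521/0.2522 = 0.03775 L.
At equivalence all the acid is converted to ClO-; total volume = 0.03836 + 0.03775 = 0.07611 L, so [ClO-] = 0.009521/0.07611 = 0.1251 M.
Kb = Kw/Ka = 1.0e-14 / 3.0 x 10^-8 = 3.33e-7.
[OH^-] = sqrt(Kb x [ClO-]) = sqrt(3.33e-7 x 0.1251) = 0.000204 M.
pOH = 3.69, so pH = 14.00 - 3.69 = 10.31.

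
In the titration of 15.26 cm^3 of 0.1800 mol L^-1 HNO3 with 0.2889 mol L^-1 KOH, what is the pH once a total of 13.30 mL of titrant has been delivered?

n(acid) = 0.1800 x 0.01526 = 0.002747 mol; n(KOH) added = 0.2889 x 0.01330 = 0.003842 mol.
Base is in excess by 0.003842 - 0.002747 = 0.001096 mol in a total volume of 0.02856 L.
[OH^-] = 0.001096/0.02856 = 0.03836 M, so pOH = 1.42 and pH = 14.00 - 1.42 = 12.58.

12.58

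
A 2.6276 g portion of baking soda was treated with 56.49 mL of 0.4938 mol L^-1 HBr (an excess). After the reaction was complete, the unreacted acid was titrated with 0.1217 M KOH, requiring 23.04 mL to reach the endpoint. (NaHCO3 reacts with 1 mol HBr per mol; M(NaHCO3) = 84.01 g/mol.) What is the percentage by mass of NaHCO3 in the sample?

80.2%

Total n(HBr) added = 0.4938 x 0.05649 = 0.02789 mol.
n(KOH) used = 0.1217 x 0.02304 = 0.002804 mol, which equals the excess n(HBr).
So n(HBr) consumed by the sample = 0.02789 - 0.002804 = 0.02509 mol.
n(NaHCO3) = 0.02509 / 1 = 0.02509 mol.
mass NaHCO3 = 0.02509 x 84.01 = 2.108 g, so %NaHCO3 = 2.108/2.6276 x 100 = 80.2%.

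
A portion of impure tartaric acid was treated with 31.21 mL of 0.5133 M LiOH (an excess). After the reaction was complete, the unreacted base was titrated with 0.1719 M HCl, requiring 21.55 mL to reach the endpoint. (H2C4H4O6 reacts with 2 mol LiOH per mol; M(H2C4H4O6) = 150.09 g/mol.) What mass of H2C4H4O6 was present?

Total n(LiOH) added = 0.5133 x 0.03121 = 0.01602 mol.
n(HCl) used = 0.1719 x 0.02155 = 0.003704 mol, which equals the excess n(LiOH).
So n(LiOH) consumed by the sample = 0.01602 - 0.003704 = 0.01232 mol.
n(H2C4H4O6) = 0.01232 / 2 = 0.006158 mol.
mass = 0.006158 mol x 150.09 g/mol = 0.924 g.

0.924 g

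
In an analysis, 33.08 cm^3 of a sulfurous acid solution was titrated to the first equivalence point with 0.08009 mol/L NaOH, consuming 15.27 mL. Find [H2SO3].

0.0370 M

n(NaOH) = 0.08009 x 0.01527 = 0.001223 mol.
At the first equivalence point, 1 mol OH^- react per mol H2SO3, so n(H2SO3) = 0.001223 / 1 = 0.001223 mol.
[H2SO3] = 0.001223 / 0.03308 L = 0.0370 M.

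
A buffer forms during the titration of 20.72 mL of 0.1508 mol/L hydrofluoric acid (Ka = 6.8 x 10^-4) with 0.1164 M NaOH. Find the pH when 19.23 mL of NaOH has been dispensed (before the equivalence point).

3.57

Initial n(HF) = 0.1508 x 0.02072 = 0.003125 mol.
n(NaOH) added = 0.1164 x 0.01923 = 0.002238 mol, converting that many moles of HF to F-.
Remaining n(HF) = 0.0008862 mol; n(F-) = 0.002238 mol.
By Henderson-Hasselbalch, pH = pKa + log([A^-]/[HA]) = 3.17 + log(0.002238/0.0008862) = 3.17 + (+0.40) = 3.57.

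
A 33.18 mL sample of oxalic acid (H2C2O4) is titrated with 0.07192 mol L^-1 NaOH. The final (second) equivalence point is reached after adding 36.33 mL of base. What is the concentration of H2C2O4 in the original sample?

n(NaOH) = 0.07192 x 0.03633 = 0.002613 mol.
At the final (second) equivalence point, 2 mol OH^- react per mol H2C2O4, so n(H2C2O4) = 0.002613 / 2 = 0.001306 mol.
[H2C2O4] = 0.001306 / 0.03318 L = 0.0394 M.

0.0394 M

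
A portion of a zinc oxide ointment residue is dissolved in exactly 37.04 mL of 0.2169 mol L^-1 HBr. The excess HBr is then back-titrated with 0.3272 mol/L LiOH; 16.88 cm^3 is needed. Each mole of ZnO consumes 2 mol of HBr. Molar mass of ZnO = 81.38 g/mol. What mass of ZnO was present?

0.102 g

Total n(HBr) added = 0.2169 x 0.03704 = 0.008034 mol.
n(LiOH) used = 0.3272 x 0.01688 = 0.005523 mol, which equals the excess n(HBr).
So n(HBr) consumed by the sample = 0.008034 - 0.005523 = 0.002511 mol.
n(ZnO) = 0.002511 / 2 = 0.001255 mol.
mass = 0.001255 mol x 81.38 g/mol = 0.102 g.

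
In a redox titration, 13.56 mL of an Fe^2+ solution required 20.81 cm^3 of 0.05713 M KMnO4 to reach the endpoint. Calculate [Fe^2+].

n(KMnO4) = 0.05713 x 0.02081 = 0.001189 mol.
From the balanced equation, 1 mol KMnO4 reacts with 5 mol Fe^2+, so n(Fe^2+) = 0.001189 x 5/1 = 0.005944 mol.
[Fe^2+] = 0.005944 / 0.01356 L = 0.438 M.

0.438 M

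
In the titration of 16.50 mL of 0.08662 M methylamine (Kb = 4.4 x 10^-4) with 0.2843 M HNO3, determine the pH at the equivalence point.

n(CH3NH2) = 0.08662 x 0.01650 = 0.001429 mol; V(HNO3) at equivalence = 0.001429/0.2843 = 0.005027 L.
At equivalence the base is fully converted to CH3NH3+; total volume = 0.02153 L, so [CH3NH3+] = 0.001429/0.02153 = 0.06639 M.
Ka(CH3NH3+) = Kw/Kb = 1.0e-14 / 4.4 x 10^-4 = 2.27e-11.
[H^+] = sqrt(Ka x [CH3NH3+]) = sqrt(2.27e-11 x 0.06639) = 1.23e-6 M.
pH = -log(1.23e-6) = 5.91.

5.91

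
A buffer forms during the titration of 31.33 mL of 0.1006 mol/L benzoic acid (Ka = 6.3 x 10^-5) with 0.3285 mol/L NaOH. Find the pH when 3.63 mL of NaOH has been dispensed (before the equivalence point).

Initial n(C6H5COOH) = 0.1006 x 0.03133 = 0.003152 mol.
n(NaOH) added = 0.3285 x 0.003630 = 0.001192 mol, converting that many moles of C6H5COOH to C6H5COO-.
Remaining n(C6H5COOH) = 0.001959 mol; n(C6H5COO-) = 0.001192 mol.
By Henderson-Hasselbalch, pH = pKa + log([A^-]/[HA]) = 4.20 + log(0.001192/0.001959) = 4.20 + (-0.22) = 3.98.

3.98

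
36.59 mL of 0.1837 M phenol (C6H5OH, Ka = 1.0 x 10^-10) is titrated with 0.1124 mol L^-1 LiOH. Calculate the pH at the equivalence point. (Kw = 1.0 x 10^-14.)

n(C6H5OH) = 0.1837 x 0.03659 = 0.006722 mol; V(LiOH) at equivalence = 0.006722/0.1124 = 0.05980 L.
At equivalence all the acid is converted to C6H5O-; total volume = 0.03659 + 0.05980 = 0.09639 L, so [C6H5O-] = 0.006722/0.09639 = 0.06973 M.
Kb = Kw/Ka = 1.0e-14 / 1.0 x 10^-10 = 0.000100.
[OH^-] = sqrt(Kb x [C6H5O-]) = sqrt(0.000100 x 0.06973) = 0.00264 M.
pOH = 2.58, so pH = 14.00 - 2.58 = 11.42.

11.42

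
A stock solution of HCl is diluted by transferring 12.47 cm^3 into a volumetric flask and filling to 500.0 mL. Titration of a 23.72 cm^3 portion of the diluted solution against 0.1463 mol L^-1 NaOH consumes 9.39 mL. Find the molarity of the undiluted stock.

n(NaOH) = 0.1463 x 0.009390 = 0.001374 mol.
n(HCl) in the aliquot = 0.001374 mol.
[diluted HCl] = 0.001374 / 0.02372 = 0.05792 M.
Dilution factor = 500.0/12.47 = 40.10, so [stock] = 0.05792 x 40.10 = 2.32 M.

2.32 M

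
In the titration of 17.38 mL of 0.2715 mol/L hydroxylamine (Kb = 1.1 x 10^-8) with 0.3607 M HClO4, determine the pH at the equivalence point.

n(NH2OH) = 0.2715 x 0.01738 = 0.004719 mol; V(HClO4) at equivalence = 0.004719/0.3607 = 0.01308 L.
At equivalence the base is fully converted to NH3OH+; total volume = 0.03046 L, so [NH3OH+] = 0.004719/0.03046 = 0.1549 M.
Ka(NH3OH+) = Kw/Kb = 1.0e-14 / 1.1 x 10^-8 = 9.09e-7.
[H^+] = sqrt(Ka x [NH3OH+]) = sqrt(9.09e-7 x 0.1549) = 0.000375 M.
pH = -log(0.000375) = 3.43.

3.43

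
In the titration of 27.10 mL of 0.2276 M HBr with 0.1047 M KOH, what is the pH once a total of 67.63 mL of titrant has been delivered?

11.98

n(acid) = 0.2276 x 0.02710 = 0.006168 mol; n(KOH) added = 0.1047 x 0.06763 = 0.007081 mol.
Base is in excess by 0.007081 - 0.006168 = 0.0009129 mol in a total volume of 0.09473 L.
[OH^-] = 0.0009129/0.09473 = 0.009637 M, so pOH = 2.02 and pH = 14.00 - 2.02 = 11.98.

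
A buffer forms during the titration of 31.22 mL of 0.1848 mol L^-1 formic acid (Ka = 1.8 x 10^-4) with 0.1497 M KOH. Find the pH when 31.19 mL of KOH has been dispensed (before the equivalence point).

4.37

Initial n(HCOOH) = 0.1848 x 0.03122 = 0.005769 mol.
n(KOH) added = 0.1497 x 0.03119 = 0.004669 mol, converting that many moles of HCOOH to HCOO-.
Remaining n(HCOOH) = 0.001100 mol; n(HCOO-) = 0.004669 mol.
By Henderson-Hasselbalch, pH = pKa + log([A^-]/[HA]) = 3.74 + log(0.004669/0.001100) = 3.74 + (+0.63) = 4.37.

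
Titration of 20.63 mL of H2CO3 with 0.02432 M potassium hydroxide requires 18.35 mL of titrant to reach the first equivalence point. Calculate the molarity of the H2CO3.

n(KOH) = 0.02432 x 0.01835 = 0.0004463 mol.
At the first equivalence point, 1 mol OH^- react per mol H2CO3, so n(H2CO3) = 0.0004463 / 1 = 0.0004463 mol.
[H2CO3] = 0.0004463 / 0.02063 L = 0.0216 M.

0.0216 M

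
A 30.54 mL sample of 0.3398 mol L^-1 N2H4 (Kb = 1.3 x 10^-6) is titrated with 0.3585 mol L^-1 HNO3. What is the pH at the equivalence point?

4.44

n(N2H4) = 0.3398 x 0.03054 = 0.01038 mol; V(HNO3) at equivalence = 0.01038/0.3585 = 0.02895 L.
At equivalence the base is fully converted to N2H5+; total volume = 0.05949 L, so [N2H5+] = 0.01038/0.05949 = 0.1744 M.
Ka(N2H5+) = Kw/Kb = 1.0e-14 / 1.3 x 10^-6 = 7.69e-9.
[H^+] = sqrt(Ka x [N2H5+]) = sqrt(7.69e-9 x 0.1744) = 3.66e-5 M.
pH = -log(3.66e-5) = 4.44.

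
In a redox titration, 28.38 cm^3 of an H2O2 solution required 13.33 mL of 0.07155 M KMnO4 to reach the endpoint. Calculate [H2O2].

n(KMnO4) = 0.07155 x 0.01333 = 0.0009538 mol.
From the balanced equation, 2 mol KMnO4 reacts with 5 mol H2O2, so n(H2O2) = 0.0009538 x 5/2 = 0.002384 mol.
[H2O2] = 0.002384 / 0.02838 L = 0.0840 M.

0.0840 M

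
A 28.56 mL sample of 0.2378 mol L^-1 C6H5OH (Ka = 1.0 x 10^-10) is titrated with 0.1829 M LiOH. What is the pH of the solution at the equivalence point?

11.51

n(C6H5OH) = 0.2378 x 0.02856 = 0.006792 mol; V(LiOH) at equivalence = 0.006792/0.1829 = 0.03713 L.
At equivalence all the acid is converted to C6H5O-; total volume = 0.02856 + 0.03713 = 0.06569 L, so [C6H5O-] = 0.006792/0.06569 = 0.1034 M.
Kb = Kw/Ka = 1.0e-14 / 1.0 x 10^-10 = 0.000100.
[OH^-] = sqrt(Kb x [C6H5O-]) = sqrt(0.000100 x 0.1034) = 0.00322 M.
pOH = 2.49, so pH = 14.00 - 2.49 = 11.51.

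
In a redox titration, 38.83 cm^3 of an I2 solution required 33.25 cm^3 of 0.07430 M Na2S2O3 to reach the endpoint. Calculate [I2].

0.0318 M

n(Na2S2O3) = 0.07430 x 0.03325 = 0.002470 mol.
From the balanced equation, 2 mol Na2S2O3 reacts with 1 mol I2, so n(I2) = 0.002470 x 1/2 = 0.001235 mol.
[I2] = 0.001235 / 0.03883 L = 0.0318 M.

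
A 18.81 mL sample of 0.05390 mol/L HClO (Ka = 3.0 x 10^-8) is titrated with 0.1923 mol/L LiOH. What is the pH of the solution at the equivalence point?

n(HClO) = 0.05390 x 0.01881 = 0.001014 mol; V(LiOH) at equivalence = 0.001014/0.1923 = 0.005272 L.
At equivalence all the acid is converted to ClO-; total volume = 0.01881 + 0.005272 = 0.02408 L, so [ClO-] = 0.001014/0.02408 = 0.04210 M.
Kb = Kw/Ka = 1.0e-14 / 3.0 x 10^-8 = 3.33e-7.
[OH^-] = sqrt(Kb x [ClO-]) = sqrt(3.33e-7 x 0.04210) = 0.000118 M.
pOH = 3.93, so pH = 14.00 - 3.93 = 10.07.

10.07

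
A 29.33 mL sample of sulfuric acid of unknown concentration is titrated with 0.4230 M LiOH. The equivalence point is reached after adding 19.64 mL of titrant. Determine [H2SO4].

n(LiOH) delivered = 0.4230 x 0.01964 = 0.008308 mol.
The reaction is 1 H2SO4 + 2 LiOH, so n(H2SO4) = 0.008308 x 1/2 = 0.004154 mol.
[H2SO4] = 0.004154 mol / 0.02933 L = 0.142 M.

0.142 M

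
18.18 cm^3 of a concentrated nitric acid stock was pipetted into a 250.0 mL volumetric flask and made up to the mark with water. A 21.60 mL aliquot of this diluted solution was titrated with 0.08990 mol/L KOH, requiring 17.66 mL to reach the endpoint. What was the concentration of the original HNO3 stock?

n(KOH) = 0.08990 x 0.01766 = 0.001588 mol.
n(HNO3) in the aliquot = 0.001588 mol.
[diluted HNO3] = 0.001588 / 0.02160 = 0.07350 M.
Dilution factor = 250.0/18.18 = 13.75, so [stock] = 0.07350 x 13.75 = 1.01 M.

1.01 M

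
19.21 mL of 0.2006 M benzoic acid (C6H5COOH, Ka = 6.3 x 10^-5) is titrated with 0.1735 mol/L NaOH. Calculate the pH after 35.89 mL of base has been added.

12.63

n(acid) = 0.2006 x 0.01921 = 0.003854 mol; n(NaOH) added = 0.1735 x 0.03589 = 0.006227 mol.
Base is in excess by 0.006227 - 0.003854 = 0.002373 mol in a total volume of 0.05510 L.
[OH^-] = 0.002373/0.05510 = 0.04307 M, so pOH = 1.37 and pH = 14.00 - 1.37 = 12.63.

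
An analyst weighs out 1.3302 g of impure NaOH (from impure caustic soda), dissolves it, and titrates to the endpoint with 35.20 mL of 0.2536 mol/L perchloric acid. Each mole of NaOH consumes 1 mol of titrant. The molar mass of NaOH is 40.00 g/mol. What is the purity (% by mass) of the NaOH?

26.8%

n(HClO4) = 0.2536 x 0.03520 = 0.008927 mol.
n(NaOH) = 0.008927 / 1 = 0.008927 mol.
mass of NaOH = 0.008927 x 40.00 = 0.3571 g.
% purity = 0.3571 / 1.3302 x 100 = 26.8%.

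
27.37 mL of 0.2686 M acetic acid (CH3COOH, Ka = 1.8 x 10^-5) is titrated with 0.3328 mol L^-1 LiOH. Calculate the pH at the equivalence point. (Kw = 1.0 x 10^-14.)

8.96

n(CH3COOH) = 0.2686 x 0.02737 = 0.007352 mol; V(LiOH) at equivalence = 0.007352/0.3328 = 0.02209 L.
At equivalence all the acid is converted to CH3COO-; total volume = 0.02737 + 0.02209 = 0.04946 L, so [CH3COO-] = 0.007352/0.04946 = 0.1486 M.
Kb = Kw/Ka = 1.0e-14 / 1.8 x 10^-5 = 5.56e-10.
[OH^-] = sqrt(Kb x [CH3COO-]) = sqrt(5.56e-10 x 0.1486) = 9.09e-6 M.
pOH = 5.04, so pH = 14.00 - 5.04 = 8.96.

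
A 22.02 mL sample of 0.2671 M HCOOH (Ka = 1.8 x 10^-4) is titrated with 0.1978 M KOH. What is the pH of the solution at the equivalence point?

8.40

n(HCOOH) = 0.2671 x 0.02202 = 0.005882 mol; V(KOH) at equivalence = 0.005882/0.1978 = 0.02973 L.
At equivalence all the acid is converted to HCOO-; total volume = 0.02202 + 0.02973 = 0.05175 L, so [HCOO-] = 0.005882/0.05175 = 0.1136 M.
Kb = Kw/Ka = 1.0e-14 / 1.8 x 10^-4 = 5.56e-11.
[OH^-] = sqrt(Kb x [HCOO-]) = sqrt(5.56e-11 x 0.1136) = 2.51e-6 M.
pOH = 5.60, so pH = 14.00 - 5.60 = 8.40.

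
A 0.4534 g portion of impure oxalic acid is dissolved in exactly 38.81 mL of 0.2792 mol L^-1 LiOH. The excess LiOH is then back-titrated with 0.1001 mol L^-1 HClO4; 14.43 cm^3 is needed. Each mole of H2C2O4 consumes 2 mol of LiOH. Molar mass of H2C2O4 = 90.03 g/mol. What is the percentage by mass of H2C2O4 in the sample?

93.2%

Total n(LiOH) added = 0.2792 x 0.03881 = 0.01084 mol.
n(HClO4) used = 0.1001 x 0.01443 = 0.001444 mol, which equals the excess n(LiOH).
So n(LiOH) consumed by the sample = 0.01084 - 0.001444 = 0.009391 mol.
n(H2C2O4) = 0.009391 / 2 = 0.004696 mol.
mass H2C2O4 = 0.004696 x 90.03 = 0.4227 g, so %H2C2O4 = 0.4227/0.4534 x 100 = 93.2%.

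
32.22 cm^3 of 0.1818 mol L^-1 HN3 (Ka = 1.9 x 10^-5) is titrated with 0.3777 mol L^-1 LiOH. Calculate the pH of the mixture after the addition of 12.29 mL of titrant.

5.30

Initial n(HN3) = 0.1818 x 0.03222 = 0.005858 mol.
n(LiOH) added = 0.3777 x 0.01229 = 0.004642 mol, converting that many moles of HN3 to N3-.
Remaining n(HN3) = 0.001216 mol; n(N3-) = 0.004642 mol.
By Henderson-Hasselbalch, pH = pKa + log([A^-]/[HA]) = 4.72 + log(0.004642/0.001216) = 4.72 + (+0.58) = 5.30.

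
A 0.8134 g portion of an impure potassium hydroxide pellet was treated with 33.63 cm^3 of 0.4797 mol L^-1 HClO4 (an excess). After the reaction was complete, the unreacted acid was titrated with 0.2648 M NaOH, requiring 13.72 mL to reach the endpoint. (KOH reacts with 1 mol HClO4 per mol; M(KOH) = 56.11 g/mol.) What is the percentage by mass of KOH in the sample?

Total n(HClO4) added = 0.4797 x 0.03363 = 0.01613 mol.
n(NaOH) used = 0.2648 x 0.01372 = 0.003633 mol, which equals the excess n(HClO4).
So n(HClO4) consumed by the sample = 0.01613 - 0.003633 = 0.01250 mol.
n(KOH) = 0.01250 / 1 = 0.01250 mol.
mass KOH = 0.01250 x 56.11 = 0.7013 g, so %KOH = 0.7013/0.8134 x 100 = 86.2%.

86.2%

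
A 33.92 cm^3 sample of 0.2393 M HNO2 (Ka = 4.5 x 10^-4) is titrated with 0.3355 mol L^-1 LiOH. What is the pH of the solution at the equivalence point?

n(HNO2) = 0.2393 x 0.03392 = 0.008117 mol; V(LiOH) at equivalence = 0.008117/0.3355 = 0.02419 L.
At equivalence all the acid is converted to NO2-; total volume = 0.03392 + 0.02419 = 0.05811 L, so [NO2-] = 0.008117/0.05811 = 0.1397 M.
Kb = Kw/Ka = 1.0e-14 / 4.5 x 10^-4 = 2.22e-11.
[OH^-] = sqrt(Kb x [NO2-]) = sqrt(2.22e-11 x 0.1397) = 1.76e-6 M.
pOH = 5.75, so pH = 14.00 - 5.75 = 8.25.

8.25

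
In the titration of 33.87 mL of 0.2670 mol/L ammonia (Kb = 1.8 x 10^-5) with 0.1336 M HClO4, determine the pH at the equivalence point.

n(NH3) = 0.2670 x 0.03387 = 0.009043 mol; V(HClO4) at equivalence = 0.009043/0.1336 = 0.06769 L.
At equivalence the base is fully converted to NH4+; total volume = 0.1016 L, so [NH4+] = 0.009043/0.1016 = 0.08904 M.
Ka(NH4+) = Kw/Kb = 1.0e-14 / 1.8 x 10^-5 = 5.56e-10.
[H^+] = sqrt(Ka x [NH4+]) = sqrt(5.56e-10 x 0.08904) = 7.03e-6 M.
pH = -log(7.03e-6) = 5.15.

5.15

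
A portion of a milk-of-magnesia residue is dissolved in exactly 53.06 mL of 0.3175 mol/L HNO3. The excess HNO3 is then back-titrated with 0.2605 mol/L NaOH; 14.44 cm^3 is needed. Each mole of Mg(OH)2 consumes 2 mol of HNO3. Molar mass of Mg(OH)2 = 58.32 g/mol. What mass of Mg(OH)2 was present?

0.382 g

Total n(HNO3) added = 0.3175 x 0.05306 = 0.01685 mol.
n(NaOH) used = 0.2605 x 0.01444 = 0.003762 mol, which equals the excess n(HNO3).
So n(HNO3) consumed by the sample = 0.01685 - 0.003762 = 0.01308 mol.
n(Mg(OH)2) = 0.01308 / 2 = 0.006542 mol.
mass = 0.006542 mol x 58.32 g/mol = 0.382 g.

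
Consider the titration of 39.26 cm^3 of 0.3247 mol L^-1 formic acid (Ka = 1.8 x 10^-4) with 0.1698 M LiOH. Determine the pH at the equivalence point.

8.40

n(HCOOH) = 0.3247 x 0.03926 = 0.01275 mol; V(LiOH) at equivalence = 0.01275/0.1698 = 0.07507 L.
At equivalence all the acid is converted to HCOO-; total volume = 0.03926 + 0.07507 = 0.1143 L, so [HCOO-] = 0.01275/0.1143 = 0.1115 M.
Kb = Kw/Ka = 1.0e-14 / 1.8 x 10^-4 = 5.56e-11.
[OH^-] = sqrt(Kb x [HCOO-]) = sqrt(5.56e-11 x 0.1115) = 2.49e-6 M.
pOH = 5.60, so pH = 14.00 - 5.60 = 8.40.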